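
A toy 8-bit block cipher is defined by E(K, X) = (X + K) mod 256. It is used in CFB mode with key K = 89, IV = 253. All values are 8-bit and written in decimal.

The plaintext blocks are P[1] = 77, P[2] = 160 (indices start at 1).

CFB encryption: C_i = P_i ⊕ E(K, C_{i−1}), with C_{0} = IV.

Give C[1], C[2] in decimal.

C[1] = 27, C[2] = 212

C[1]: E(K, 253) = 86; 77 ⊕ 86 = 27.
C[2]: E(K, 27) = 116; 160 ⊕ 116 = 212.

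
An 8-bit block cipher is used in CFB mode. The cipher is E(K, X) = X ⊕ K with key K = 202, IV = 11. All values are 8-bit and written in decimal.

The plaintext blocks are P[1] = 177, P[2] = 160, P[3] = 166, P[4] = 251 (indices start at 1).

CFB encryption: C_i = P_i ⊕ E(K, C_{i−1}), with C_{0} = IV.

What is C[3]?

C[3] = 118

C[1]: E(K, 11) = 193; 177 ⊕ 193 = 112.
C[2]: E(K, 112) = 186; 160 ⊕ 186 = 26.
C[3]: E(K, 26) = 208; 166 ⊕ 208 = 118.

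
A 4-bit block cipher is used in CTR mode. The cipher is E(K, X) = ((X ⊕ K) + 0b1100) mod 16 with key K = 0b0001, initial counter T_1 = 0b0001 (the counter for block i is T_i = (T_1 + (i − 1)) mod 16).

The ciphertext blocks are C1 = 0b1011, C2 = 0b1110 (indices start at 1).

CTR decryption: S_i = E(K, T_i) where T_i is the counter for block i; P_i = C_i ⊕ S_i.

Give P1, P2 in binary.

P1: T = 0b0001, S = E(K, T) = 0b1100; 0b1011 ⊕ 0b1100 = 0b0111.
P2: T = 0b0010, S = E(K, T) = 0b1111; 0b1110 ⊕ 0b1111 = 0b0001.

P1 = 0b0111, P2 = 0b0001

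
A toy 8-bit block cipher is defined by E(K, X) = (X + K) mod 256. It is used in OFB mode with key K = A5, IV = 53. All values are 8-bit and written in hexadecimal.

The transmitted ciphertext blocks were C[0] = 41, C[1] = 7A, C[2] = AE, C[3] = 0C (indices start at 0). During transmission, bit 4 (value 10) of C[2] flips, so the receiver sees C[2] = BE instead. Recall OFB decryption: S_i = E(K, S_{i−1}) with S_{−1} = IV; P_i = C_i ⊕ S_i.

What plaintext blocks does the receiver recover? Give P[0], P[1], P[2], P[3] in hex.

P[0] = B9, P[1] = E7, P[2] = FC, P[3] = EB

Only C[2] changed, to BE. In OFB, a change in C_i flips the same bit in P_i only; the keystream is unaffected. Decrypting the received ciphertext:
P[0]: S = E(K, 53) = F8; 41 ⊕ F8 = B9.
P[1]: S = E(K, F8) = 9D; 7A ⊕ 9D = E7.
P[2]: S = E(K, 9D) = 42; BE ⊕ 42 = FC.
P[3]: S = E(K, 42) = E7; 0C ⊕ E7 = EB.
Blocks that differ from the original plaintext: P[2].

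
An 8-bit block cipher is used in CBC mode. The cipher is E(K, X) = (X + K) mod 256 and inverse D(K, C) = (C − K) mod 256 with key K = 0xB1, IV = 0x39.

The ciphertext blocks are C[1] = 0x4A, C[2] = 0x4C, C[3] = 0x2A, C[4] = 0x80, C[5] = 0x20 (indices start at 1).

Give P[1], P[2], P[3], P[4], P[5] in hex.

P[1] = 0xA0, P[2] = 0xD1, P[3] = 0x35, P[4] = 0xE5, P[5] = 0xEF

CBC decryption: P_i = D(K, C_i) ⊕ C_{i−1}, with C_{0} = IV.
P[1]: D(K, 0x4A) = 0x99; 0x99 ⊕ 0x39 = 0xA0.
P[2]: D(K, 0x4C) = 0x9B; 0x9B ⊕ 0x4A = 0xD1.
P[3]: D(K, 0x2A) = 0x79; 0x79 ⊕ 0x4C = 0x35.
P[4]: D(K, 0x80) = 0xCF; 0xCF ⊕ 0x2A = 0xE5.
P[5]: D(K, 0x20) = 0x6F; 0x6F ⊕ 0x80 = 0xEF.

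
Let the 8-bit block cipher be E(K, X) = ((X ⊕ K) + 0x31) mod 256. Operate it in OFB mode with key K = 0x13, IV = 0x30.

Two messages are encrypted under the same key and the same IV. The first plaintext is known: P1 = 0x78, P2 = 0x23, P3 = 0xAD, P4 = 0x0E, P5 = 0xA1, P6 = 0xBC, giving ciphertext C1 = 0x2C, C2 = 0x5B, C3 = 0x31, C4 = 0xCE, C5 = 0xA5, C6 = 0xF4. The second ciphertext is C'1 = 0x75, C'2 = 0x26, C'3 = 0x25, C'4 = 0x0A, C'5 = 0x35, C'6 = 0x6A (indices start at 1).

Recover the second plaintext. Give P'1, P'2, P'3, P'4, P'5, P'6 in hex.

In OFB with a reused IV, both messages share the same keystream S_i, so C_i ⊕ C'_i = P_i ⊕ P'_i and thus P'_i = P_i ⊕ C_i ⊕ C'_i.
P'1: 0x78 ⊕ 0x2C ⊕ 0x75 = 0x21.
P'2: 0x23 ⊕ 0x5B ⊕ 0x26 = 0x5E.
P'3: 0xAD ⊕ 0x31 ⊕ 0x25 = 0xB9.
P'4: 0x0E ⊕ 0xCE ⊕ 0x0A = 0xCA.
P'5: 0xA1 ⊕ 0xA5 ⊕ 0x35 = 0x31.
P'6: 0xBC ⊕ 0xF4 ⊕ 0x6A = 0x22.

P'1 = 0x21, P'2 = 0x5E, P'3 = 0xB9, P'4 = 0xCA, P'5 = 0x31, P'6 = 0x22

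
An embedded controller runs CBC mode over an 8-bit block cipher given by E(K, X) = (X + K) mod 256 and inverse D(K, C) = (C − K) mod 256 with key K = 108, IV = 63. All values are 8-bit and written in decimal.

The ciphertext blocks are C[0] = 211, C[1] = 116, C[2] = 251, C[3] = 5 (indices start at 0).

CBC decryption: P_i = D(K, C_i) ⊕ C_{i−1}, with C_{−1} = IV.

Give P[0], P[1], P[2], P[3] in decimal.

P[0]: D(K, 211) = 103; 103 ⊕ 63 = 88.
P[1]: D(K, 116) = 8; 8 ⊕ 211 = 219.
P[2]: D(K, 251) = 143; 143 ⊕ 116 = 251.
P[3]: D(K, 5) = 153; 153 ⊕ 251 = 98.

P[0] = 88, P[1] = 219, P[2] = 251, P[3] = 98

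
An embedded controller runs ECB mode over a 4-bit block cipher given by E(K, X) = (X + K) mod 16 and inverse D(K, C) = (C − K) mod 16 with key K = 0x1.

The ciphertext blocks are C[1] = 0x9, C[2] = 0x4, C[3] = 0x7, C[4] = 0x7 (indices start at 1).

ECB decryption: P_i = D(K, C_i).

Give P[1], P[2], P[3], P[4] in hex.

P[1]: D(K, 0x9) = 0x8.
P[2]: D(K, 0x4) = 0x3.
P[3]: D(K, 0x7) = 0x6.
P[4]: D(K, 0x7) = 0x6.

P[1] = 0x8, P[2] = 0x3, P[3] = 0x6, P[4] = 0x6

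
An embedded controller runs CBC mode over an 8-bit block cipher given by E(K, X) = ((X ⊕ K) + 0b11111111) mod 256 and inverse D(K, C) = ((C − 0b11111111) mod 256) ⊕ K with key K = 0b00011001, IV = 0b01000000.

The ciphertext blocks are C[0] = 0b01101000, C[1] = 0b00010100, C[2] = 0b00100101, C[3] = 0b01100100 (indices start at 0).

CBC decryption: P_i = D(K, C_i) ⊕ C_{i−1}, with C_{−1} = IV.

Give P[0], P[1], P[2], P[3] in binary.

P[0]: D(K, 0b01101000) = 0b01110000; 0b01110000 ⊕ 0b01000000 = 0b00110000.
P[1]: D(K, 0b00010100) = 0b00001100; 0b00001100 ⊕ 0b01101000 = 0b01100100.
P[2]: D(K, 0b00100101) = 0b00111111; 0b00111111 ⊕ 0b00010100 = 0b00101011.
P[3]: D(K, 0b01100100) = 0b01111100; 0b01111100 ⊕ 0b00100101 = 0b01011001.

P[0] = 0b00110000, P[1] = 0b01100100, P[2] = 0b00101011, P[3] = 0b01011001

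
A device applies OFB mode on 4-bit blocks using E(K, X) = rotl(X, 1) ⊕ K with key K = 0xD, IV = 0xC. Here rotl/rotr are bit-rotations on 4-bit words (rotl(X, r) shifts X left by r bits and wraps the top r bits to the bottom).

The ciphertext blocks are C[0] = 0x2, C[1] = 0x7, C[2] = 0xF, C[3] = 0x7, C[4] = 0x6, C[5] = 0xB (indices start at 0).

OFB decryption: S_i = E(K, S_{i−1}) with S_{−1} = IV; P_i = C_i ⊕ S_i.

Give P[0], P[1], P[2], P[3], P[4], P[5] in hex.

P[0]: S = E(K, 0xC) = 0x4; 0x2 ⊕ 0x4 = 0x6.
P[1]: S = E(K, 0x4) = 0x5; 0x7 ⊕ 0x5 = 0x2.
P[2]: S = E(K, 0x5) = 0x7; 0xF ⊕ 0x7 = 0x8.
P[3]: S = E(K, 0x7) = 0x3; 0x7 ⊕ 0x3 = 0x4.
P[4]: S = E(K, 0x3) = 0xB; 0x6 ⊕ 0xB = 0xD.
P[5]: S = E(K, 0xB) = 0xA; 0xB ⊕ 0xA = 0x1.

P[0] = 0x6, P[1] = 0x2, P[2] = 0x8, P[3] = 0x4, P[4] = 0xD, P[5] = 0x1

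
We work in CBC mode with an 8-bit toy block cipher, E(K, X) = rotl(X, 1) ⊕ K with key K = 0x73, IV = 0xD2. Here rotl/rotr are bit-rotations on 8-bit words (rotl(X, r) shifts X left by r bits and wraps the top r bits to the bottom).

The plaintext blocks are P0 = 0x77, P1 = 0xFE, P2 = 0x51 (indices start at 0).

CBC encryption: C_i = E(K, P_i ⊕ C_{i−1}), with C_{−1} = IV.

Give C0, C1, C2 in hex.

C0 = 0x38, C1 = 0xFE, C2 = 0x2C

C0: P0 ⊕ 0xD2 = 0xA5; E(K, 0xA5) = 0x38.
C1: P1 ⊕ 0x38 = 0xC6; E(K, 0xC6) = 0xFE.
C2: P2 ⊕ 0xFE = 0xAF; E(K, 0xAF) = 0x2C.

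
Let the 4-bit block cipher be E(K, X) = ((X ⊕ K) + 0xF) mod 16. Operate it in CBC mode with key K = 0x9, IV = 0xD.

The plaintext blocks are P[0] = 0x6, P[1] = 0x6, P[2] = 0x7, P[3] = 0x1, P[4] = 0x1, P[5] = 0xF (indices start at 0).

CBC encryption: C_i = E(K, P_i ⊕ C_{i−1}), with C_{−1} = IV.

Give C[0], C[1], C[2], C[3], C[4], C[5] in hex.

C[0] = 0x1, C[1] = 0xD, C[2] = 0x2, C[3] = 0x9, C[4] = 0x0, C[5] = 0x5

C[0]: P[0] ⊕ 0xD = 0xB; E(K, 0xB) = 0x1.
C[1]: P[1] ⊕ 0x1 = 0x7; E(K, 0x7) = 0xD.
C[2]: P[2] ⊕ 0xD = 0xA; E(K, 0xA) = 0x2.
C[3]: P[3] ⊕ 0x2 = 0x3; E(K, 0x3) = 0x9.
C[4]: P[4] ⊕ 0x9 = 0x8; E(K, 0x8) = 0x0.
C[5]: P[5] ⊕ 0x0 = 0xF; E(K, 0xF) = 0x5.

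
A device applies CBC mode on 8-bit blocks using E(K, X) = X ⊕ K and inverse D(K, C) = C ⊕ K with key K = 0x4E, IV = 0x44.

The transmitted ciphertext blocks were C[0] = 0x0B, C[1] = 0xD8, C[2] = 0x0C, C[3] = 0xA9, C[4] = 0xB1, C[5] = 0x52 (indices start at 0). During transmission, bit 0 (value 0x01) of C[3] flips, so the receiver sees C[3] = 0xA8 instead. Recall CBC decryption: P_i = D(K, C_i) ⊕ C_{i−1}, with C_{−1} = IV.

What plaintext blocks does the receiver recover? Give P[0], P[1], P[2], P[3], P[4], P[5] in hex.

P[0] = 0x01, P[1] = 0x9D, P[2] = 0x9A, P[3] = 0xEA, P[4] = 0x57, P[5] = 0xAD

Only C[3] changed, to 0xA8. In CBC, a change in C_i garbles P_i and flips the same bit in P_{i+1}. Decrypting the received ciphertext:
P[0]: D(K, 0x0B) = 0x45; 0x45 ⊕ 0x44 = 0x01.
P[1]: D(K, 0xD8) = 0x96; 0x96 ⊕ 0x0B = 0x9D.
P[2]: D(K, 0x0C) = 0x42; 0x42 ⊕ 0xD8 = 0x9A.
P[3]: D(K, 0xA8) = 0xE6; 0xE6 ⊕ 0x0C = 0xEA.
P[4]: D(K, 0xB1) = 0xFF; 0xFF ⊕ 0xA8 = 0x57.
P[5]: D(K, 0x52) = 0x1C; 0x1C ⊕ 0xB1 = 0xAD.
Blocks that differ from the original plaintext: P[3], P[4].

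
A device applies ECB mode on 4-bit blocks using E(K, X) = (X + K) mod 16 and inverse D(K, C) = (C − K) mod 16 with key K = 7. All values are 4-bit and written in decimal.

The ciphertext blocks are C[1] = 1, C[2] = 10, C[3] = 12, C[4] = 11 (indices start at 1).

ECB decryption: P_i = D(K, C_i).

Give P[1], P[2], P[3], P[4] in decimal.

P[1] = 10, P[2] = 3, P[3] = 5, P[4] = 4

P[1]: D(K, 1) = 10.
P[2]: D(K, 10) = 3.
P[3]: D(K, 12) = 5.
P[4]: D(K, 11) = 4.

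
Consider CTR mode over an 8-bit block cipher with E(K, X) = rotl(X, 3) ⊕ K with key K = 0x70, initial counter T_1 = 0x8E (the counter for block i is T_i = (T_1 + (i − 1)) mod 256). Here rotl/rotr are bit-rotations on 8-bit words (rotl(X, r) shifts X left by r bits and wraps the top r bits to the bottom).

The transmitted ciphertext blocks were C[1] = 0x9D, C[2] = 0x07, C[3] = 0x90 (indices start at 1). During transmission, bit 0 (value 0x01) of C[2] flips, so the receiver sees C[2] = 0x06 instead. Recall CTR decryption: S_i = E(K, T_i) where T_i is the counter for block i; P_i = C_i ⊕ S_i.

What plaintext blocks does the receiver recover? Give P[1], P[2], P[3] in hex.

Only C[2] changed, to 0x06. In CTR, a change in C_i flips the same bit in P_i only; the keystream is unaffected. Decrypting the received ciphertext:
P[1]: T = 0x8E, S = E(K, T) = 0x04; 0x9D ⊕ 0x04 = 0x99.
P[2]: T = 0x8F, S = E(K, T) = 0x0C; 0x06 ⊕ 0x0C = 0x0A.
P[3]: T = 0x90, S = E(K, T) = 0xF4; 0x90 ⊕ 0xF4 = 0x64.
Blocks that differ from the original plaintext: P[2].

P[1] = 0x99, P[2] = 0x0A, P[3] = 0x64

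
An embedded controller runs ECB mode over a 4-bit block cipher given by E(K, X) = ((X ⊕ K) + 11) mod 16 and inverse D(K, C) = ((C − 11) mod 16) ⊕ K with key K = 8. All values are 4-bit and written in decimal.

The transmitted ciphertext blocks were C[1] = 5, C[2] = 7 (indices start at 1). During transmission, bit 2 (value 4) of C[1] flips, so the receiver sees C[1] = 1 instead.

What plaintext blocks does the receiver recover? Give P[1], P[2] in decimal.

P[1] = 14, P[2] = 4

ECB decryption: P_i = D(K, C_i).
Only C[1] changed, to 1. In ECB, a change in C_i affects only P_i. Decrypting the received ciphertext:
P[1]: D(K, 1) = 14.
P[2]: D(K, 7) = 4.
Blocks that differ from the original plaintext: P[1].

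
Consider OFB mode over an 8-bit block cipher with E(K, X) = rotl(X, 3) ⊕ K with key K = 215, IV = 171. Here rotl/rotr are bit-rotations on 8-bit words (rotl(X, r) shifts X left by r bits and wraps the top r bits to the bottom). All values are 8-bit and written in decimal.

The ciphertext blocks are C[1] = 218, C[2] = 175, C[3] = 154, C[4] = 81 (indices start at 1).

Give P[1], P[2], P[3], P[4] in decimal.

OFB decryption: S_i = E(K, S_{i−1}) with S_{0} = IV; P_i = C_i ⊕ S_i.
P[1]: S = E(K, 171) = 138; 218 ⊕ 138 = 80.
P[2]: S = E(K, 138) = 131; 175 ⊕ 131 = 44.
P[3]: S = E(K, 131) = 203; 154 ⊕ 203 = 81.
P[4]: S = E(K, 203) = 137; 81 ⊕ 137 = 216.

P[1] = 80, P[2] = 44, P[3] = 81, P[4] = 216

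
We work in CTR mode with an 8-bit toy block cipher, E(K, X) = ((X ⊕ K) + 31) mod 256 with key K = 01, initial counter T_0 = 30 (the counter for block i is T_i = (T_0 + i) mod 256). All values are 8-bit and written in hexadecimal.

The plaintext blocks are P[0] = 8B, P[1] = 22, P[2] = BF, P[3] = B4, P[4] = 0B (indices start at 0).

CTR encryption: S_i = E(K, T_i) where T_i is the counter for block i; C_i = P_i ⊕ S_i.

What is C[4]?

C[0]: T = 30, S = E(K, T) = 62; 8B ⊕ 62 = E9.
C[1]: T = 31, S = E(K, T) = 61; 22 ⊕ 61 = 43.
C[2]: T = 32, S = E(K, T) = 64; BF ⊕ 64 = DB.
C[3]: T = 33, S = E(K, T) = 63; B4 ⊕ 63 = D7.
C[4]: T = 34, S = E(K, T) = 66; 0B ⊕ 66 = 6D.

C[4] = 6D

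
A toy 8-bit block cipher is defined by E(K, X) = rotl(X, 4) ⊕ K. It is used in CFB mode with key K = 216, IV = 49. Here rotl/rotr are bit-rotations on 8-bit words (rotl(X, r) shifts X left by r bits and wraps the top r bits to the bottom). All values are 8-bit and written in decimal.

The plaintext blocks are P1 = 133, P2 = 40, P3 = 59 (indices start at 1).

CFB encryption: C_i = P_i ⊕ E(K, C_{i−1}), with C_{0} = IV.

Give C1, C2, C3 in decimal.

C1: E(K, 49) = 203; 133 ⊕ 203 = 78.
C2: E(K, 78) = 60; 40 ⊕ 60 = 20.
C3: E(K, 20) = 153; 59 ⊕ 153 = 162.

C1 = 78, C2 = 20, C3 = 162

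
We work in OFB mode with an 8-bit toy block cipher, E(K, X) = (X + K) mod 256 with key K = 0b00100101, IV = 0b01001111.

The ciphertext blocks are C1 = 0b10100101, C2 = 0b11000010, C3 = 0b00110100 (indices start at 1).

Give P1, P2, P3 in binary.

OFB decryption: S_i = E(K, S_{i−1}) with S_{0} = IV; P_i = C_i ⊕ S_i.
P1: S = E(K, 0b01001111) = 0b01110100; 0b10100101 ⊕ 0b01110100 = 0b11010001.
P2: S = E(K, 0b01110100) = 0b10011001; 0b11000010 ⊕ 0b10011001 = 0b01011011.
P3: S = E(K, 0b10011001) = 0b10111110; 0b00110100 ⊕ 0b10111110 = 0b10001010.

P1 = 0b11010001, P2 = 0b01011011, P3 = 0b10001010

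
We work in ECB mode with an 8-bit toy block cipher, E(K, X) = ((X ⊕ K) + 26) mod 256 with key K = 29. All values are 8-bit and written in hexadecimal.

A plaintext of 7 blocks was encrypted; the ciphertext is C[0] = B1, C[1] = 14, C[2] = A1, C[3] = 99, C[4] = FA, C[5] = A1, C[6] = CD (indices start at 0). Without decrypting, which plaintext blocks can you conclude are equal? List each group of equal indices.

P[2] = P[5]

ECB encrypts each block independently with the same key, so equal ciphertext blocks imply equal plaintext blocks.
C[2] = C[5] = A1, so P[2] = P[5].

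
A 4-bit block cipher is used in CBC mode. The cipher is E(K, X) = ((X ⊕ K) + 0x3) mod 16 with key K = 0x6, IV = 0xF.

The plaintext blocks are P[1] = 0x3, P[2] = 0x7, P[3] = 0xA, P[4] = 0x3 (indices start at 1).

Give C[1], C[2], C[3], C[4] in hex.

CBC encryption: C_i = E(K, P_i ⊕ C_{i−1}), with C_{0} = IV.
C[1]: P[1] ⊕ 0xF = 0xC; E(K, 0xC) = 0xD.
C[2]: P[2] ⊕ 0xD = 0xA; E(K, 0xA) = 0xF.
C[3]: P[3] ⊕ 0xF = 0x5; E(K, 0x5) = 0x6.
C[4]: P[4] ⊕ 0x6 = 0x5; E(K, 0x5) = 0x6.

C[1] = 0xD, C[2] = 0xF, C[3] = 0x6, C[4] = 0x6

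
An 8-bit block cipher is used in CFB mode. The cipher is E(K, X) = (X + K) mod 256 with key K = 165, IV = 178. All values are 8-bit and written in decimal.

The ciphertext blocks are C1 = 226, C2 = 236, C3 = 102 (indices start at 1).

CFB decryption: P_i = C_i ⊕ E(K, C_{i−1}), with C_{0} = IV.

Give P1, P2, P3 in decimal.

P1: E(K, 178) = 87; 226 ⊕ 87 = 181.
P2: E(K, 226) = 135; 236 ⊕ 135 = 107.
P3: E(K, 236) = 145; 102 ⊕ 145 = 247.

P1 = 181, P2 = 107, P3 = 247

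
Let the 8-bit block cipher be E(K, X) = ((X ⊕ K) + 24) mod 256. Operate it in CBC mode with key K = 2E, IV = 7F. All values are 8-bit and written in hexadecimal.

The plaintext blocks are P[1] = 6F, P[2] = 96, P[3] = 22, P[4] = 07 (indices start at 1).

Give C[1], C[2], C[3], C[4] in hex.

C[1] = 62, C[2] = FE, C[3] = 16, C[4] = 63

CBC encryption: C_i = E(K, P_i ⊕ C_{i−1}), with C_{0} = IV.
C[1]: P[1] ⊕ 7F = 10; E(K, 10) = 62.
C[2]: P[2] ⊕ 62 = F4; E(K, F4) = FE.
C[3]: P[3] ⊕ FE = DC; E(K, DC) = 16.
C[4]: P[4] ⊕ 16 = 11; E(K, 11) = 63.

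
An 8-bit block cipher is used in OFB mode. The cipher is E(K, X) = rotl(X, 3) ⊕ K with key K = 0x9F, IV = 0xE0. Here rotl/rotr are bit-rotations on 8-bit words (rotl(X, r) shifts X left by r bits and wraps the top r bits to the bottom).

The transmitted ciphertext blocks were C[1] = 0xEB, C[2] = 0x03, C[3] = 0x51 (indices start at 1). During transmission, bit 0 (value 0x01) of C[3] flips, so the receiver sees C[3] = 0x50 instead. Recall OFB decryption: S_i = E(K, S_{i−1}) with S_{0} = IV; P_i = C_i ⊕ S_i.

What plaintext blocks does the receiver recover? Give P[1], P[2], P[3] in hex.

Only C[3] changed, to 0x50. In OFB, a change in C_i flips the same bit in P_i only; the keystream is unaffected. Decrypting the received ciphertext:
P[1]: S = E(K, 0xE0) = 0x98; 0xEB ⊕ 0x98 = 0x73.
P[2]: S = E(K, 0x98) = 0x5B; 0x03 ⊕ 0x5B = 0x58.
P[3]: S = E(K, 0x5B) = 0x45; 0x50 ⊕ 0x45 = 0x15.
Blocks that differ from the original plaintext: P[3].

P[1] = 0x73, P[2] = 0x58, P[3] = 0x15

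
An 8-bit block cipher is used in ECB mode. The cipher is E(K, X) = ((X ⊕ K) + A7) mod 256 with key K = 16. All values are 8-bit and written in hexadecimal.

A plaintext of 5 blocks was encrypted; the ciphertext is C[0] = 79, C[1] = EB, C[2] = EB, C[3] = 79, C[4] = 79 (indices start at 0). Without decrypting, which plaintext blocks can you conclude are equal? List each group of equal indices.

ECB encrypts each block independently with the same key, so equal ciphertext blocks imply equal plaintext blocks.
C[0] = C[3] = C[4] = 79, so P[0] = P[3] = P[4].
C[1] = C[2] = EB, so P[1] = P[2].

P[0] = P[3] = P[4]; P[1] = P[2]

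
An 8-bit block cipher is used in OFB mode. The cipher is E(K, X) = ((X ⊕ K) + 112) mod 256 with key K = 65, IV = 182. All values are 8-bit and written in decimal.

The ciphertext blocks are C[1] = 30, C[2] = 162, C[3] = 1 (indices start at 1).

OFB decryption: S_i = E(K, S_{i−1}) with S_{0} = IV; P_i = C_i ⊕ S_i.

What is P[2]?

P[1]: S = E(K, 182) = 103; 30 ⊕ 103 = 121.
P[2]: S = E(K, 103) = 150; 162 ⊕ 150 = 52.

P[2] = 52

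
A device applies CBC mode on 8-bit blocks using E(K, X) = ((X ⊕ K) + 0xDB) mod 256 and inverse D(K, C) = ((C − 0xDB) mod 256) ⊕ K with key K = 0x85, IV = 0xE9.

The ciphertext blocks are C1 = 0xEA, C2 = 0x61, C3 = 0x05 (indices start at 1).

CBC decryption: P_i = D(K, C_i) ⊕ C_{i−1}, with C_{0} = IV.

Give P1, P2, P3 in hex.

P1: D(K, 0xEA) = 0x8A; 0x8A ⊕ 0xE9 = 0x63.
P2: D(K, 0x61) = 0x03; 0x03 ⊕ 0xEA = 0xE9.
P3: D(K, 0x05) = 0xAF; 0xAF ⊕ 0x61 = 0xCE.

P1 = 0x63, P2 = 0xE9, P3 = 0xCE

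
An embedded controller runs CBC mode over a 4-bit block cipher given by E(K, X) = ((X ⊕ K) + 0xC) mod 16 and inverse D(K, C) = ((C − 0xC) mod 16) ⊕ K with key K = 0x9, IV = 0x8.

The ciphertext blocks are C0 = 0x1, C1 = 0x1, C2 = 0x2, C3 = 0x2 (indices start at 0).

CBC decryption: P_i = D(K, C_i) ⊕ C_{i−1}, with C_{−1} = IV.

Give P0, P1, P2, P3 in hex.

P0 = 0x4, P1 = 0xD, P2 = 0xE, P3 = 0xD

P0: D(K, 0x1) = 0xC; 0xC ⊕ 0x8 = 0x4.
P1: D(K, 0x1) = 0xC; 0xC ⊕ 0x1 = 0xD.
P2: D(K, 0x2) = 0xF; 0xF ⊕ 0x1 = 0xE.
P3: D(K, 0x2) = 0xF; 0xF ⊕ 0x2 = 0xD.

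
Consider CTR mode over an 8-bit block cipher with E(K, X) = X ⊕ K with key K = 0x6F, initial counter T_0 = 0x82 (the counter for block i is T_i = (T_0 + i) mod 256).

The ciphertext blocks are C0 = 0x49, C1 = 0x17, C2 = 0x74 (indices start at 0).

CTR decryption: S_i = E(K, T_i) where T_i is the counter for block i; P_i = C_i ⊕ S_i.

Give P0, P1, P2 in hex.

P0 = 0xA4, P1 = 0xFB, P2 = 0x9F

P0: T = 0x82, S = E(K, T) = 0xED; 0x49 ⊕ 0xED = 0xA4.
P1: T = 0x83, S = E(K, T) = 0xEC; 0x17 ⊕ 0xEC = 0xFB.
P2: T = 0x84, S = E(K, T) = 0xEB; 0x74 ⊕ 0xEB = 0x9F.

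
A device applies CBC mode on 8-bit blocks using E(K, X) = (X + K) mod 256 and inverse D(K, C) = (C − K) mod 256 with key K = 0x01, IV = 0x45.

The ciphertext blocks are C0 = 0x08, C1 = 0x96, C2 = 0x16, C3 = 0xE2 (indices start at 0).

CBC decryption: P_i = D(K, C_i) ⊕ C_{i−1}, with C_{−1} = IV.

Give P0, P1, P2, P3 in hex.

P0: D(K, 0x08) = 0x07; 0x07 ⊕ 0x45 = 0x42.
P1: D(K, 0x96) = 0x95; 0x95 ⊕ 0x08 = 0x9D.
P2: D(K, 0x16) = 0x15; 0x15 ⊕ 0x96 = 0x83.
P3: D(K, 0xE2) = 0xE1; 0xE1 ⊕ 0x16 = 0xF7.

P0 = 0x42, P1 = 0x9D, P2 = 0x83, P3 = 0xF7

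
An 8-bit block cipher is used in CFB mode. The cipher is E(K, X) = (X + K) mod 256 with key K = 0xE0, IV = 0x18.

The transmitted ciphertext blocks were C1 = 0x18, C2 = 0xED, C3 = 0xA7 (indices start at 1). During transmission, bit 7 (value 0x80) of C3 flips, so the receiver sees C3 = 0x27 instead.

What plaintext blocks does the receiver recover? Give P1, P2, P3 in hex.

P1 = 0xE0, P2 = 0x15, P3 = 0xEA

CFB decryption: P_i = C_i ⊕ E(K, C_{i−1}), with C_{0} = IV.
Only C3 changed, to 0x27. In CFB, a change in C_i flips the same bit in P_i and garbles P_{i+1}. Decrypting the received ciphertext:
P1: E(K, 0x18) = 0xF8; 0x18 ⊕ 0xF8 = 0xE0.
P2: E(K, 0x18) = 0xF8; 0xED ⊕ 0xF8 = 0x15.
P3: E(K, 0xED) = 0xCD; 0x27 ⊕ 0xCD = 0xEA.
Blocks that differ from the original plaintext: P3.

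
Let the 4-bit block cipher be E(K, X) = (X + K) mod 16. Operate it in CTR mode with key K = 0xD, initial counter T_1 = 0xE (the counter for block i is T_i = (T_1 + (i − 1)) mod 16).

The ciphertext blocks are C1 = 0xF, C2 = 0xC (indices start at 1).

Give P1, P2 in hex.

CTR decryption: S_i = E(K, T_i) where T_i is the counter for block i; P_i = C_i ⊕ S_i.
P1: T = 0xE, S = E(K, T) = 0xB; 0xF ⊕ 0xB = 0x4.
P2: T = 0xF, S = E(K, T) = 0xC; 0xC ⊕ 0xC = 0x0.

P1 = 0x4, P2 = 0x0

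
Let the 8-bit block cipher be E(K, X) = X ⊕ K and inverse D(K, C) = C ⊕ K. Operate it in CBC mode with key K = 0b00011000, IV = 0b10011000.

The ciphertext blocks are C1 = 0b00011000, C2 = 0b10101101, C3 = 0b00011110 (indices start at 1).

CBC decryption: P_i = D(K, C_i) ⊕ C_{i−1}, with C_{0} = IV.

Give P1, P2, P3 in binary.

P1 = 0b10011000, P2 = 0b10101101, P3 = 0b10101011

P1: D(K, 0b00011000) = 0b00000000; 0b00000000 ⊕ 0b10011000 = 0b10011000.
P2: D(K, 0b10101101) = 0b10110101; 0b10110101 ⊕ 0b00011000 = 0b10101101.
P3: D(K, 0b00011110) = 0b00000110; 0b00000110 ⊕ 0b10101101 = 0b10101011.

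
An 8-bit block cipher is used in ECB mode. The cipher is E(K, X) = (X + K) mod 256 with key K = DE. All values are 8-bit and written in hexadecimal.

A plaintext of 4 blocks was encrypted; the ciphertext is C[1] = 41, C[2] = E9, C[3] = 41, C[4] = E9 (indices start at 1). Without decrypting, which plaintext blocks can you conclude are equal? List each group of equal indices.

ECB encrypts each block independently with the same key, so equal ciphertext blocks imply equal plaintext blocks.
C[1] = C[3] = 41, so P[1] = P[3].
C[2] = C[4] = E9, so P[2] = P[4].

P[1] = P[3]; P[2] = P[4]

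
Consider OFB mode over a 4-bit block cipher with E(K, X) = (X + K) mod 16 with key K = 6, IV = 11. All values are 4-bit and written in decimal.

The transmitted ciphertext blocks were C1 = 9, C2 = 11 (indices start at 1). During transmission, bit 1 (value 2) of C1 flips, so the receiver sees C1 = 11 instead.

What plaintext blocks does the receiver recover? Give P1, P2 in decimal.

P1 = 10, P2 = 12

OFB decryption: S_i = E(K, S_{i−1}) with S_{0} = IV; P_i = C_i ⊕ S_i.
Only C1 changed, to 11. In OFB, a change in C_i flips the same bit in P_i only; the keystream is unaffected. Decrypting the received ciphertext:
P1: S = E(K, 11) = 1; 11 ⊕ 1 = 10.
P2: S = E(K, 1) = 7; 11 ⊕ 7 = 12.
Blocks that differ from the original plaintext: P1.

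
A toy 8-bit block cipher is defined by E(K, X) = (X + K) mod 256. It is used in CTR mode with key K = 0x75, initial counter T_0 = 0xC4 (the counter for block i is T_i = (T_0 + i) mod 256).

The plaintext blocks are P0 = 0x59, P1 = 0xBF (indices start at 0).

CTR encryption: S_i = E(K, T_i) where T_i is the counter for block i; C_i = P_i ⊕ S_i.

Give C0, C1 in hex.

C0: T = 0xC4, S = E(K, T) = 0x39; 0x59 ⊕ 0x39 = 0x60.
C1: T = 0xC5, S = E(K, T) = 0x3A; 0xBF ⊕ 0x3A = 0x85.

C0 = 0x60, C1 = 0x85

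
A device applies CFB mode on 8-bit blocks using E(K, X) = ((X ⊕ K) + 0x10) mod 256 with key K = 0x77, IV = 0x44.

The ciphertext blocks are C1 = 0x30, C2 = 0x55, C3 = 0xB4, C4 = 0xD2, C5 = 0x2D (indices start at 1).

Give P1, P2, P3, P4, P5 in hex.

CFB decryption: P_i = C_i ⊕ E(K, C_{i−1}), with C_{0} = IV.
P1: E(K, 0x44) = 0x43; 0x30 ⊕ 0x43 = 0x73.
P2: E(K, 0x30) = 0x57; 0x55 ⊕ 0x57 = 0x02.
P3: E(K, 0x55) = 0x32; 0xB4 ⊕ 0x32 = 0x86.
P4: E(K, 0xB4) = 0xD3; 0xD2 ⊕ 0xD3 = 0x01.
P5: E(K, 0xD2) = 0xB5; 0x2D ⊕ 0xB5 = 0x98.

P1 = 0x73, P2 = 0x02, P3 = 0x86, P4 = 0x01, P5 = 0x98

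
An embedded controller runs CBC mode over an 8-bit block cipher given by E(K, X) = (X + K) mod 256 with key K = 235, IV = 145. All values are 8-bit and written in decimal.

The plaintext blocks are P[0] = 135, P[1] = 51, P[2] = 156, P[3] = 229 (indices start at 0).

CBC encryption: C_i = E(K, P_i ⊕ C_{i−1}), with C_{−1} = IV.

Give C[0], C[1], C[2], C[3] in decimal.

C[0] = 1, C[1] = 29, C[2] = 108, C[3] = 116

C[0]: P[0] ⊕ 145 = 22; E(K, 22) = 1.
C[1]: P[1] ⊕ 1 = 50; E(K, 50) = 29.
C[2]: P[2] ⊕ 29 = 129; E(K, 129) = 108.
C[3]: P[3] ⊕ 108 = 137; E(K, 137) = 116.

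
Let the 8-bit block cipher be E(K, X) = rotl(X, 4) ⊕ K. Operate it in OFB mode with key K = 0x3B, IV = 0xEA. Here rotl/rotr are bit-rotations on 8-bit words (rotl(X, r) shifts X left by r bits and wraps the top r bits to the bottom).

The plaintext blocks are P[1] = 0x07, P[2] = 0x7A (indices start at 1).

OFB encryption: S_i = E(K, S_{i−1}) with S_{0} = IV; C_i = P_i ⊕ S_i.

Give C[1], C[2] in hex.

C[1]: S = E(K, 0xEA) = 0x95; 0x07 ⊕ 0x95 = 0x92.
C[2]: S = E(K, 0x95) = 0x62; 0x7A ⊕ 0x62 = 0x18.

C[1] = 0x92, C[2] = 0x18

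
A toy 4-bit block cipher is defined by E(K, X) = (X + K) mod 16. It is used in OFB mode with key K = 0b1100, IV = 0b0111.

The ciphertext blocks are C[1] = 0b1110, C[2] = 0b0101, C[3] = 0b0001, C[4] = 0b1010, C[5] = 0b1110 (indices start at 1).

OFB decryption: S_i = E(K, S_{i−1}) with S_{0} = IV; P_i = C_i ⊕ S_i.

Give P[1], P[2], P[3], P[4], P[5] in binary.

P[1]: S = E(K, 0b0111) = 0b0011; 0b1110 ⊕ 0b0011 = 0b1101.
P[2]: S = E(K, 0b0011) = 0b1111; 0b0101 ⊕ 0b1111 = 0b1010.
P[3]: S = E(K, 0b1111) = 0b1011; 0b0001 ⊕ 0b1011 = 0b1010.
P[4]: S = E(K, 0b1011) = 0b0111; 0b1010 ⊕ 0b0111 = 0b1101.
P[5]: S = E(K, 0b0111) = 0b0011; 0b1110 ⊕ 0b0011 = 0b1101.

P[1] = 0b1101, P[2] = 0b1010, P[3] = 0b1010, P[4] = 0b1101, P[5] = 0b1101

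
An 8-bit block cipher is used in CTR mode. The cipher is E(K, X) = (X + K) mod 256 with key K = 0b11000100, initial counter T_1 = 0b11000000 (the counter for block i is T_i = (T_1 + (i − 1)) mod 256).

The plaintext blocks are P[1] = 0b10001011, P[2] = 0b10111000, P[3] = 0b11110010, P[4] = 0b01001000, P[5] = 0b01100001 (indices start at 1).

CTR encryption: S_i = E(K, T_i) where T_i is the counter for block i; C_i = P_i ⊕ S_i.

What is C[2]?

C[2] = 0b00111101

C[1]: T = 0b11000000, S = E(K, T) = 0b10000100; 0b10001011 ⊕ 0b10000100 = 0b00001111.
C[2]: T = 0b11000001, S = E(K, T) = 0b10000101; 0b10111000 ⊕ 0b10000101 = 0b00111101.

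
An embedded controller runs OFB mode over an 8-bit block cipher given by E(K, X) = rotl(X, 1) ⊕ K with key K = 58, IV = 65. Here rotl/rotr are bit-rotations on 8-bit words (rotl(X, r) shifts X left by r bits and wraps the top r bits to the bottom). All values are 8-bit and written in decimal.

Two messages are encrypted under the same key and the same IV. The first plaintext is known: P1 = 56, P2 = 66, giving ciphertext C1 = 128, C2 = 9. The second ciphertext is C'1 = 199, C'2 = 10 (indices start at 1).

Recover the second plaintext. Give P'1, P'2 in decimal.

In OFB with a reused IV, both messages share the same keystream S_i, so C_i ⊕ C'_i = P_i ⊕ P'_i and thus P'_i = P_i ⊕ C_i ⊕ C'_i.
P'1: 56 ⊕ 128 ⊕ 199 = 127.
P'2: 66 ⊕ 9 ⊕ 10 = 65.

P'1 = 127, P'2 = 65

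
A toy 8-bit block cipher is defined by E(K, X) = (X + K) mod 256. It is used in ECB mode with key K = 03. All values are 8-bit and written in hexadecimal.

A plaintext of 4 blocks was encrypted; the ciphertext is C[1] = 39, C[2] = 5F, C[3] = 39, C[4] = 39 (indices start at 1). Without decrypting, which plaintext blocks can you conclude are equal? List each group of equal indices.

ECB encrypts each block independently with the same key, so equal ciphertext blocks imply equal plaintext blocks.
C[1] = C[3] = C[4] = 39, so P[1] = P[3] = P[4].

P[1] = P[3] = P[4]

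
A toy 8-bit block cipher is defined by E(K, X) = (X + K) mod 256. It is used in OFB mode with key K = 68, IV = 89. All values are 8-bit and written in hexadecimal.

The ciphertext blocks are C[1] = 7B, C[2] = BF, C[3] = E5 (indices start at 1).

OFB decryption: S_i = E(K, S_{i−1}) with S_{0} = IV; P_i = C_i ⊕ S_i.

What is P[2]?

P[2] = E6

P[1]: S = E(K, 89) = F1; 7B ⊕ F1 = 8A.
P[2]: S = E(K, F1) = 59; BF ⊕ 59 = E6.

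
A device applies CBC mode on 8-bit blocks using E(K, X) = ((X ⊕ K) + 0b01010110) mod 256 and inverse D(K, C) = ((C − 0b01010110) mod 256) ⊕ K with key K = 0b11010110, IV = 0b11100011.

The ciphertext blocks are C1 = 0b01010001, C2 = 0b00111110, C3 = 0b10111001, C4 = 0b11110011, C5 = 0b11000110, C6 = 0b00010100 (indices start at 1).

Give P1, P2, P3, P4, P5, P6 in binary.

CBC decryption: P_i = D(K, C_i) ⊕ C_{i−1}, with C_{0} = IV.
P1: D(K, 0b01010001) = 0b00101101; 0b00101101 ⊕ 0b11100011 = 0b11001110.
P2: D(K, 0b00111110) = 0b00111110; 0b00111110 ⊕ 0b01010001 = 0b01101111.
P3: D(K, 0b10111001) = 0b10110101; 0b10110101 ⊕ 0b00111110 = 0b10001011.
P4: D(K, 0b11110011) = 0b01001011; 0b01001011 ⊕ 0b10111001 = 0b11110010.
P5: D(K, 0b11000110) = 0b10100110; 0b10100110 ⊕ 0b11110011 = 0b01010101.
P6: D(K, 0b00010100) = 0b01101000; 0b01101000 ⊕ 0b11000110 = 0b10101110.

P1 = 0b11001110, P2 = 0b01101111, P3 = 0b10001011, P4 = 0b11110010, P5 = 0b01010101, P6 = 0b10101110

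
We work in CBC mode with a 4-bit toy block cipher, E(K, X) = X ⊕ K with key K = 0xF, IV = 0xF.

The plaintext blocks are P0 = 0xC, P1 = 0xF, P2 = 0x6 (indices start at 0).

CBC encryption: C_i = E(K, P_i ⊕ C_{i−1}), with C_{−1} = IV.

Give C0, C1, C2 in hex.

C0: P0 ⊕ 0xF = 0x3; E(K, 0x3) = 0xC.
C1: P1 ⊕ 0xC = 0x3; E(K, 0x3) = 0xC.
C2: P2 ⊕ 0xC = 0xA; E(K, 0xA) = 0x5.

C0 = 0xC, C1 = 0xC, C2 = 0x5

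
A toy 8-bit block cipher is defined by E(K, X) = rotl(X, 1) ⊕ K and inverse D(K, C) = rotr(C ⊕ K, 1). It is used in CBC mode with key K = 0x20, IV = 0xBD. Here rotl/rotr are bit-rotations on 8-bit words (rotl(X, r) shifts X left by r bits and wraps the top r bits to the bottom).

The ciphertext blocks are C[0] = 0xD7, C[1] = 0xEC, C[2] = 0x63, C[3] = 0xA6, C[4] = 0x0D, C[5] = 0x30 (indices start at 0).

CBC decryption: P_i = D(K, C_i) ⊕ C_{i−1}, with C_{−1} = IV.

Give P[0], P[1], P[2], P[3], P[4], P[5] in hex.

P[0] = 0x46, P[1] = 0xB1, P[2] = 0x4D, P[3] = 0x20, P[4] = 0x30, P[5] = 0x05

P[0]: D(K, 0xD7) = 0xFB; 0xFB ⊕ 0xBD = 0x46.
P[1]: D(K, 0xEC) = 0x66; 0x66 ⊕ 0xD7 = 0xB1.
P[2]: D(K, 0x63) = 0xA1; 0xA1 ⊕ 0xEC = 0x4D.
P[3]: D(K, 0xA6) = 0x43; 0x43 ⊕ 0x63 = 0x20.
P[4]: D(K, 0x0D) = 0x96; 0x96 ⊕ 0xA6 = 0x30.
P[5]: D(K, 0x30) = 0x08; 0x08 ⊕ 0x0D = 0x05.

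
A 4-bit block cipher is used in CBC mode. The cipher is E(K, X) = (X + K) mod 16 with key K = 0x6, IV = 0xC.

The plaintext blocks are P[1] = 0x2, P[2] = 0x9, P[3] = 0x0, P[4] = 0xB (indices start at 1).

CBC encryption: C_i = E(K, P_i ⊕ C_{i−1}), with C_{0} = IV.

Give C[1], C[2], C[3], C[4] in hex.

C[1]: P[1] ⊕ 0xC = 0xE; E(K, 0xE) = 0x4.
C[2]: P[2] ⊕ 0x4 = 0xD; E(K, 0xD) = 0x3.
C[3]: P[3] ⊕ 0x3 = 0x3; E(K, 0x3) = 0x9.
C[4]: P[4] ⊕ 0x9 = 0x2; E(K, 0x2) = 0x8.

C[1] = 0x4, C[2] = 0x3, C[3] = 0x9, C[4] = 0x8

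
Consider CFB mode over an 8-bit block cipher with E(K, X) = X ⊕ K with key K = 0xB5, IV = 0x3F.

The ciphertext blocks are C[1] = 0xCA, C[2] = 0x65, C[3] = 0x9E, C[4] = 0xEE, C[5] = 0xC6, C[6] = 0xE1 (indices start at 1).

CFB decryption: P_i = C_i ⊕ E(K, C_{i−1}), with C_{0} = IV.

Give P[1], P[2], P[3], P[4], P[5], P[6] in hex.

P[1]: E(K, 0x3F) = 0x8A; 0xCA ⊕ 0x8A = 0x40.
P[2]: E(K, 0xCA) = 0x7F; 0x65 ⊕ 0x7F = 0x1A.
P[3]: E(K, 0x65) = 0xD0; 0x9E ⊕ 0xD0 = 0x4E.
P[4]: E(K, 0x9E) = 0x2B; 0xEE ⊕ 0x2B = 0xC5.
P[5]: E(K, 0xEE) = 0x5B; 0xC6 ⊕ 0x5B = 0x9D.
P[6]: E(K, 0xC6) = 0x73; 0xE1 ⊕ 0x73 = 0x92.

P[1] = 0x40, P[2] = 0x1A, P[3] = 0x4E, P[4] = 0xC5, P[5] = 0x9D, P[6] = 0x92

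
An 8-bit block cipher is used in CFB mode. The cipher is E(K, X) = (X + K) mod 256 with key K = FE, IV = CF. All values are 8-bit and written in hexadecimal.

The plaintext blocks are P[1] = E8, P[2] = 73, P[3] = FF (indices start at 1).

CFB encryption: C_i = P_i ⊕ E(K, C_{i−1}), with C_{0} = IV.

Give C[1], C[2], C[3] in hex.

C[1]: E(K, CF) = CD; E8 ⊕ CD = 25.
C[2]: E(K, 25) = 23; 73 ⊕ 23 = 50.
C[3]: E(K, 50) = 4E; FF ⊕ 4E = B1.

C[1] = 25, C[2] = 50, C[3] = B1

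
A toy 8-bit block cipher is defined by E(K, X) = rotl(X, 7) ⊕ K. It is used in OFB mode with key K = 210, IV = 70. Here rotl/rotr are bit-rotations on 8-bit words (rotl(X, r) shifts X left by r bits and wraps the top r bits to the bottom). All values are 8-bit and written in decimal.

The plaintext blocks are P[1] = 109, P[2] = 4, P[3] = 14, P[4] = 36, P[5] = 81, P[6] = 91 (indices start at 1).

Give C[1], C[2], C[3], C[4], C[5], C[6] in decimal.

OFB encryption: S_i = E(K, S_{i−1}) with S_{0} = IV; C_i = P_i ⊕ S_i.
C[1]: S = E(K, 70) = 241; 109 ⊕ 241 = 156.
C[2]: S = E(K, 241) = 42; 4 ⊕ 42 = 46.
C[3]: S = E(K, 42) = 199; 14 ⊕ 199 = 201.
C[4]: S = E(K, 199) = 49; 36 ⊕ 49 = 21.
C[5]: S = E(K, 49) = 74; 81 ⊕ 74 = 27.
C[6]: S = E(K, 74) = 247; 91 ⊕ 247 = 172.

C[1] = 156, C[2] = 46, C[3] = 201, C[4] = 21, C[5] = 27, C[6] = 172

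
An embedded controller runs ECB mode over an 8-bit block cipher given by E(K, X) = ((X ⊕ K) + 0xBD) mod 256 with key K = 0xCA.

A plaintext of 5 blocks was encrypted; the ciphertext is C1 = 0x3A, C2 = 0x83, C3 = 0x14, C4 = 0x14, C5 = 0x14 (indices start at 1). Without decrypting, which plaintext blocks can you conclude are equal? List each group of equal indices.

P3 = P4 = P5

ECB encrypts each block independently with the same key, so equal ciphertext blocks imply equal plaintext blocks.
C3 = C4 = C5 = 0x14, so P3 = P4 = P5.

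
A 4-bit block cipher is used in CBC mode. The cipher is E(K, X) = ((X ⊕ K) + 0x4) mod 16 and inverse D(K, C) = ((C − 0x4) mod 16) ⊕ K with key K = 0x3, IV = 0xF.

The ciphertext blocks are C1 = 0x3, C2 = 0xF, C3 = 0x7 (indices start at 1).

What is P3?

CBC decryption: P_i = D(K, C_i) ⊕ C_{i−1}, with C_{0} = IV.
P3: D(K, 0x7) = 0x0; 0x0 ⊕ 0xF = 0xF.

P3 = 0xF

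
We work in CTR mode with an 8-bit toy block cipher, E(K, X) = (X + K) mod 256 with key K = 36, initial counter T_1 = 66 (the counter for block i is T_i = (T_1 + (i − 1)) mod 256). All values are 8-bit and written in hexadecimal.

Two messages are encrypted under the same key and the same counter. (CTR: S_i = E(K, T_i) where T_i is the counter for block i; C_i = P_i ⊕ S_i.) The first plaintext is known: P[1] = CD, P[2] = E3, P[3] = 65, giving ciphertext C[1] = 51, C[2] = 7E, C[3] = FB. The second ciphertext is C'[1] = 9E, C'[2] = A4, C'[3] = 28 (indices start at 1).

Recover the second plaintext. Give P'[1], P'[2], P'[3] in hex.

P'[1] = 02, P'[2] = 39, P'[3] = B6

In CTR with a reused counter, both messages share the same keystream S_i, so C_i ⊕ C'_i = P_i ⊕ P'_i and thus P'_i = P_i ⊕ C_i ⊕ C'_i.
P'[1]: CD ⊕ 51 ⊕ 9E = 02.
P'[2]: E3 ⊕ 7E ⊕ A4 = 39.
P'[3]: 65 ⊕ FB ⊕ 28 = B6.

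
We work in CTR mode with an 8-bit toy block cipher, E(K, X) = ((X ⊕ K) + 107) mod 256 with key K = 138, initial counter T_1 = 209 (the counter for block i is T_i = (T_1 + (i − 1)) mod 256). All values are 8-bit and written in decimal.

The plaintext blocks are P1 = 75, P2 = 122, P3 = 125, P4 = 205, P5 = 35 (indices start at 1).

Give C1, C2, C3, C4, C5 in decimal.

CTR encryption: S_i = E(K, T_i) where T_i is the counter for block i; C_i = P_i ⊕ S_i.
C1: T = 209, S = E(K, T) = 198; 75 ⊕ 198 = 141.
C2: T = 210, S = E(K, T) = 195; 122 ⊕ 195 = 185.
C3: T = 211, S = E(K, T) = 196; 125 ⊕ 196 = 185.
C4: T = 212, S = E(K, T) = 201; 205 ⊕ 201 = 4.
C5: T = 213, S = E(K, T) = 202; 35 ⊕ 202 = 233.

C1 = 141, C2 = 185, C3 = 185, C4 = 4, C5 = 233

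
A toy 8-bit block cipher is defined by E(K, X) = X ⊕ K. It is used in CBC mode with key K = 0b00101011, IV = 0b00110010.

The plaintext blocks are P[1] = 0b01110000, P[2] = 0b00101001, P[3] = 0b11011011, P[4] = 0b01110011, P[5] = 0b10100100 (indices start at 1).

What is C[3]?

CBC encryption: C_i = E(K, P_i ⊕ C_{i−1}), with C_{0} = IV.
C[1]: P[1] ⊕ 0b00110010 = 0b01000010; E(K, 0b01000010) = 0b01101001.
C[2]: P[2] ⊕ 0b01101001 = 0b01000000; E(K, 0b01000000) = 0b01101011.
C[3]: P[3] ⊕ 0b01101011 = 0b10110000; E(K, 0b10110000) = 0b10011011.

C[3] = 0b10011011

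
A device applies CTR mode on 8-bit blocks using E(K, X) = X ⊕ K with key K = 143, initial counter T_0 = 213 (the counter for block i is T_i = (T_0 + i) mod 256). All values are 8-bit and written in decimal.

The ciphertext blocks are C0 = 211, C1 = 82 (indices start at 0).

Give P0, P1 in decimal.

P0 = 137, P1 = 11

CTR decryption: S_i = E(K, T_i) where T_i is the counter for block i; P_i = C_i ⊕ S_i.
P0: T = 213, S = E(K, T) = 90; 211 ⊕ 90 = 137.
P1: T = 214, S = E(K, T) = 89; 82 ⊕ 89 = 11.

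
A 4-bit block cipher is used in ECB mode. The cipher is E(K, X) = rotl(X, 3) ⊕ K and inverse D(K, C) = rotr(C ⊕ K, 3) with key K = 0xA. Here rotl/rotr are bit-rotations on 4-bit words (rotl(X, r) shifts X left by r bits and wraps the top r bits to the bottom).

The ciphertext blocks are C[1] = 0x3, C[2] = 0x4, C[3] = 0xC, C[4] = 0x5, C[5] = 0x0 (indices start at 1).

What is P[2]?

P[2] = 0xD

ECB decryption: P_i = D(K, C_i).
P[2]: D(K, 0x4) = 0xD.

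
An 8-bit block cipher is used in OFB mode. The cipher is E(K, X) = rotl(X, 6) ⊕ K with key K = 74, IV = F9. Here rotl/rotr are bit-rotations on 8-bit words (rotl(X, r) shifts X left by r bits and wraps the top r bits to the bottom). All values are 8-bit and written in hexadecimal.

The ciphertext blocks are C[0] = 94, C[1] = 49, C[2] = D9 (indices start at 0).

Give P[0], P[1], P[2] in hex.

P[0] = 9E, P[1] = BF, P[2] = 10

OFB decryption: S_i = E(K, S_{i−1}) with S_{−1} = IV; P_i = C_i ⊕ S_i.
P[0]: S = E(K, F9) = 0A; 94 ⊕ 0A = 9E.
P[1]: S = E(K, 0A) = F6; 49 ⊕ F6 = BF.
P[2]: S = E(K, F6) = C9; D9 ⊕ C9 = 10.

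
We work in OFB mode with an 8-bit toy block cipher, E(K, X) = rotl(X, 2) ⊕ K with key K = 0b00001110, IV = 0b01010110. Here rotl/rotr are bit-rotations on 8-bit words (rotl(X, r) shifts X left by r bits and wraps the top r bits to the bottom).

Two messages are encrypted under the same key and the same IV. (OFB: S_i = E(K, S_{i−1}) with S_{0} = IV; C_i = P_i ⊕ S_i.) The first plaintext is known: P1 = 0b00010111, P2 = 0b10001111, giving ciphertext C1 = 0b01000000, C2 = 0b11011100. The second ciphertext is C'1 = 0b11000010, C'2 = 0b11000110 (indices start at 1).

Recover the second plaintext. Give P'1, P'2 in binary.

P'1 = 0b10010101, P'2 = 0b10010101

In OFB with a reused IV, both messages share the same keystream S_i, so C_i ⊕ C'_i = P_i ⊕ P'_i and thus P'_i = P_i ⊕ C_i ⊕ C'_i.
P'1: 0b00010111 ⊕ 0b01000000 ⊕ 0b11000010 = 0b10010101.
P'2: 0b10001111 ⊕ 0b11011100 ⊕ 0b11000110 = 0b10010101.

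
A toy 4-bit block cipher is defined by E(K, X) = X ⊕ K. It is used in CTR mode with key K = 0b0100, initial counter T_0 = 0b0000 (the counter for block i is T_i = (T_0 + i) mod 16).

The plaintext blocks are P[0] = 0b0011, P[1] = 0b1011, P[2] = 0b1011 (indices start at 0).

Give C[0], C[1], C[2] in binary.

C[0] = 0b0111, C[1] = 0b1110, C[2] = 0b1101

CTR encryption: S_i = E(K, T_i) where T_i is the counter for block i; C_i = P_i ⊕ S_i.
C[0]: T = 0b0000, S = E(K, T) = 0b0100; 0b0011 ⊕ 0b0100 = 0b0111.
C[1]: T = 0b0001, S = E(K, T) = 0b0101; 0b1011 ⊕ 0b0101 = 0b1110.
C[2]: T = 0b0010, S = E(K, T) = 0b0110; 0b1011 ⊕ 0b0110 = 0b1101.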